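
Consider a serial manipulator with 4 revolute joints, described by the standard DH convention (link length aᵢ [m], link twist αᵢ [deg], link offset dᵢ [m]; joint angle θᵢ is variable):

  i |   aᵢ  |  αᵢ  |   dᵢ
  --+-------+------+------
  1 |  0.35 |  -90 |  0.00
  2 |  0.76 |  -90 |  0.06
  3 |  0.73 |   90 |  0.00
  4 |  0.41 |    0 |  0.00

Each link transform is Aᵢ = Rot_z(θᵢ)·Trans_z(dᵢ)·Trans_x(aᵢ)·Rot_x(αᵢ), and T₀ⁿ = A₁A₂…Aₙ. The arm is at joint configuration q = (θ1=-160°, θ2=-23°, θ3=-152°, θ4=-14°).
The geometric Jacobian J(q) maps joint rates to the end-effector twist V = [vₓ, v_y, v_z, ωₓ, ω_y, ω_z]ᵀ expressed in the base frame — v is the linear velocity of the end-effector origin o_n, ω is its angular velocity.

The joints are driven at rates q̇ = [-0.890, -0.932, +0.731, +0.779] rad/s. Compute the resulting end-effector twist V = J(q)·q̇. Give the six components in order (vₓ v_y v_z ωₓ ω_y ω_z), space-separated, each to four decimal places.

-0.6506 -0.9608 -0.3991 -0.5061 1.5396 -1.7058

o_n = [0.1131, -0.5861, -0.0008]
J₁: ẑ×o_n = [0.5861, 0.1131, -0.0000], ω = ẑ
J2: z=[0.3420, -0.9397, 0.0000] o=[-0.3289, -0.1197, 0.0000] → [0.0008, 0.0003, 0.2558, 0.3420, -0.9397, 0.0000]
J3: z=[-0.3672, -0.1336, -0.9205] o=[-0.9658, -0.4154, 0.2970] → [-0.1174, -1.1024, 0.2069, -0.3672, -0.1336, -0.9205]
J4: z=[0.1041, 0.9775, -0.1834] o=[-0.2910, -0.5345, 0.0451] → [-0.0544, -0.0693, -0.4004, 0.1041, 0.9775, -0.1834]
V = J·q̇ = [-0.6506, -0.9608, -0.3991, -0.5061, 1.5396, -1.7058]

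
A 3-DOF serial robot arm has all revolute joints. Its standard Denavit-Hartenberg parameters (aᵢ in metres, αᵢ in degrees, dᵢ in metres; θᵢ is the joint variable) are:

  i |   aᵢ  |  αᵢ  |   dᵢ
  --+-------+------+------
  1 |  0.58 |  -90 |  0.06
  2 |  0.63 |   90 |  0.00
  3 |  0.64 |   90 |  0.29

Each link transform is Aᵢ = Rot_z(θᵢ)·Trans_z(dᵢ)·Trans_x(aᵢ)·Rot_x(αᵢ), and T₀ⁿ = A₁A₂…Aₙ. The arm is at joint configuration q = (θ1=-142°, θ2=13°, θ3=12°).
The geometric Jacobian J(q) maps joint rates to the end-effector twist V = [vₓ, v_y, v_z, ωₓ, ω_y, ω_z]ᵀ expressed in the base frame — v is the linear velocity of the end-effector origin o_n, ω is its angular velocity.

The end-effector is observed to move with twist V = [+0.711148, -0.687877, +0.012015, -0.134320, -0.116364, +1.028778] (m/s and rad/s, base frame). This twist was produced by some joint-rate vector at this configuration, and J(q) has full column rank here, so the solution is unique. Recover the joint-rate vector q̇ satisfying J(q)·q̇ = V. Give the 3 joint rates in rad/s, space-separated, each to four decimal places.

0.2600 0.0090 0.7890

o_n = [-1.3909, -1.2556, 0.0600]
J₁: ẑ×o_n = [1.2556, -1.3909, 0.0000], ω = ẑ
J2: z=[0.6157, -0.7880, 0.0000] o=[-0.4570, -0.3571, 0.0600] → [-0.0000, -0.0000, -1.2891, 0.6157, -0.7880, 0.0000]
J3: z=[-0.1773, -0.1385, 0.9744] o=[-0.9408, -0.7350, -0.0817] → [0.4876, -0.4135, 0.0299, -0.1773, -0.1385, 0.9744]
q̇ = J⁺·V = [0.2600, 0.0090, 0.7890]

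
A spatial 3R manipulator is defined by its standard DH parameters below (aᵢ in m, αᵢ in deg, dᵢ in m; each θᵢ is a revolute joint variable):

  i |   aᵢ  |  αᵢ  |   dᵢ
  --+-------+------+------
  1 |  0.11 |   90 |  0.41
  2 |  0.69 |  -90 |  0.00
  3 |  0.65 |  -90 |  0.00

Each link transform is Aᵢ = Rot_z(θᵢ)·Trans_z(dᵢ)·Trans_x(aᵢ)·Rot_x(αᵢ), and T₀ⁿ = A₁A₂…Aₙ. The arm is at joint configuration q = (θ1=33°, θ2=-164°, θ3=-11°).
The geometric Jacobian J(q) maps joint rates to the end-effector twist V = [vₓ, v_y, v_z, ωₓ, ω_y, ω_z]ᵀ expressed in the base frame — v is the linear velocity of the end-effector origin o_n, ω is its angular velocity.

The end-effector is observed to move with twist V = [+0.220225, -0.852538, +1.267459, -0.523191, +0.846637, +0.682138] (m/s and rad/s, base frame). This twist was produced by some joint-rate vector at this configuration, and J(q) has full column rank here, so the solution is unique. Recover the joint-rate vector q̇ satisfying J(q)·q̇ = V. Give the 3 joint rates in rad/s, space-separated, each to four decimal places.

o_n = [-0.9109, -0.7394, 0.0439]
J₁: ẑ×o_n = [0.7394, -0.9109, 0.0000], ω = ẑ
J2: z=[0.5446, -0.8387, 0.0000] o=[0.0923, 0.0599, 0.4100] → [0.3070, 0.1994, -1.2766, 0.5446, -0.8387, 0.0000]
J3: z=[0.2312, 0.1501, -0.9613] o=[-0.4640, -0.3013, 0.2198] → [-0.4475, 0.4702, -0.0342, 0.2312, 0.1501, -0.9613]
q̇ = J⁺·V = [0.7600, -0.9950, 0.0810]

0.7600 -0.9950 0.0810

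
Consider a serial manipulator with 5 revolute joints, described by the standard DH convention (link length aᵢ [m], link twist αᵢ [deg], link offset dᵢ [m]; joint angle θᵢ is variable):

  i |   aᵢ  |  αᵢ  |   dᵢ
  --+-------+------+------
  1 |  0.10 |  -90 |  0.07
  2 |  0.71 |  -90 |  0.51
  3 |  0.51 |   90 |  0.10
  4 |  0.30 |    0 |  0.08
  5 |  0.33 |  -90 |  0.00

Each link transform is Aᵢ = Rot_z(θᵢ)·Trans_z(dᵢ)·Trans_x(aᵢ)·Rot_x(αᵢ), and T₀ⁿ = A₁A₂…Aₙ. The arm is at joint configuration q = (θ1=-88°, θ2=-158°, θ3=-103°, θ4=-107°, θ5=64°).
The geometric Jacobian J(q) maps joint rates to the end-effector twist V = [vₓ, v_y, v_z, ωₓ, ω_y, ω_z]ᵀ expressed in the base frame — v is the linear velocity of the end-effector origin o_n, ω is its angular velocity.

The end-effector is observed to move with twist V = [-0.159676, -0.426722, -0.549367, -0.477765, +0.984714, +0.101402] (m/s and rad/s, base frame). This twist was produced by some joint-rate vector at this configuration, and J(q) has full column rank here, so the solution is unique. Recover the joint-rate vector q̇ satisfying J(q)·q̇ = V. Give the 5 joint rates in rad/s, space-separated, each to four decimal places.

o_n = [1.1204, 0.5414, -0.1311]
J₁: ẑ×o_n = [-0.5414, 1.1204, 0.0000], ω = ẑ
J2: z=[0.9994, 0.0349, 0.0000] o=[0.0035, -0.0999, 0.0700] → [-0.0070, 0.2010, 0.6019, 0.9994, 0.0349, 0.0000]
J3: z=[0.0131, -0.3744, 0.9272] o=[0.4902, 0.5758, 0.3360] → [0.2068, 0.5904, 0.2355, 0.0131, -0.3744, 0.9272]
J4: z=[-0.1933, -0.9107, -0.3650] o=[0.9919, 0.4494, 0.3857] → [0.5043, -0.1468, 0.0993, -0.1933, -0.9107, -0.3650]
J5: z=[-0.1933, -0.9107, -0.3650] o=[0.8866, 0.4992, 0.0979] → [0.2240, -0.1296, 0.2048, -0.1933, -0.9107, -0.3650]
q̇ = J⁺·V = [-0.4960, -0.7090, 0.1790, -0.7330, -0.4490]

-0.4960 -0.7090 0.1790 -0.7330 -0.4490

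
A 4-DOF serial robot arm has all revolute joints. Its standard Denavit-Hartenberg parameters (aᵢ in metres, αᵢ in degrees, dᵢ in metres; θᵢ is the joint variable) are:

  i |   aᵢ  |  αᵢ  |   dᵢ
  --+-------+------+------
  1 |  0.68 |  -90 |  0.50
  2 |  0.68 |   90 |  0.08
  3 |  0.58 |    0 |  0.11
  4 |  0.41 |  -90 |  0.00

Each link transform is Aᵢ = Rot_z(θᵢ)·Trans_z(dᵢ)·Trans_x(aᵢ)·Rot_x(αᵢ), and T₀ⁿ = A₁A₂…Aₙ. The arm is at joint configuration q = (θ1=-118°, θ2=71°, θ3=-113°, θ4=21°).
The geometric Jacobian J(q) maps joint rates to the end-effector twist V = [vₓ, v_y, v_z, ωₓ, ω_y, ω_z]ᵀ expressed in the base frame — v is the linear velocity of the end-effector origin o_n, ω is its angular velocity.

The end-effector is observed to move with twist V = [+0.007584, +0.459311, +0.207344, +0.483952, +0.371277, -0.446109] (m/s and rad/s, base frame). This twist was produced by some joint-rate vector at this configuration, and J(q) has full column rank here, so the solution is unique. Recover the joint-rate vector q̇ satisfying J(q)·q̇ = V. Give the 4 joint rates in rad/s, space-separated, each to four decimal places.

o_n = [-1.1977, -0.4130, 0.1207]
J₁: ẑ×o_n = [0.4130, -1.1977, 0.0000], ω = ẑ
J2: z=[0.8829, -0.4695, 0.0000] o=[-0.3192, -0.6004, 0.5000] → [0.1781, 0.3349, -0.2470, 0.8829, -0.4695, 0.0000]
J3: z=[-0.4439, -0.8348, 0.3256] o=[-0.3525, -0.8334, -0.1430] → [-0.3570, -0.1581, -0.8922, -0.4439, -0.8348, 0.3256]
J4: z=[-0.4439, -0.8348, 0.3256] o=[-0.8381, -0.6095, 0.1071] → [-0.0753, -0.1111, -0.3874, -0.4439, -0.8348, 0.3256]
q̇ = J⁺·V = [-0.2550, 0.2530, -0.0840, -0.5030]

-0.2550 0.2530 -0.0840 -0.5030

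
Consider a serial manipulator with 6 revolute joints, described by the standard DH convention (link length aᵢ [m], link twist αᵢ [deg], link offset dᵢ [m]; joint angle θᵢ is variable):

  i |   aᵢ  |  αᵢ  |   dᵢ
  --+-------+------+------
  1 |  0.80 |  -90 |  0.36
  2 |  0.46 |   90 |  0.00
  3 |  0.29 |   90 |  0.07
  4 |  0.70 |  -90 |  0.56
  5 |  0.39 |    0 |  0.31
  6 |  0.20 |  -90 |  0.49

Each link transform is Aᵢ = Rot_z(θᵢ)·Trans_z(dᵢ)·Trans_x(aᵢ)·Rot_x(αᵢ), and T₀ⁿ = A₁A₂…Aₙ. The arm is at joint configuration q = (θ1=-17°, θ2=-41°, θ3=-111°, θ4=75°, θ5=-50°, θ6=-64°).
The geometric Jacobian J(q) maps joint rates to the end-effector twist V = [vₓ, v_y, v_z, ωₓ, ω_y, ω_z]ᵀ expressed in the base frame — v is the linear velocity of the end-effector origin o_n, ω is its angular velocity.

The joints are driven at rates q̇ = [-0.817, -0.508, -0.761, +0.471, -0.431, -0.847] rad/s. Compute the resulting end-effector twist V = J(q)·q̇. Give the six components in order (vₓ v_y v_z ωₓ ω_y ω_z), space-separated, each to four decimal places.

o_n = [-0.0592, 0.6600, 0.9273]
J₁: ẑ×o_n = [-0.6600, -0.0592, 0.0000], ω = ẑ
J2: z=[0.2924, 0.9563, 0.0000] o=[0.7650, -0.2339, 0.3600] → [0.5426, -0.1659, 1.0496, 0.2924, 0.9563, 0.0000]
J3: z=[-0.6274, 0.1918, 0.7547] o=[1.0970, -0.3354, 0.6618] → [-0.7003, -0.7060, -0.4027, -0.6274, 0.1918, 0.7547]
J4: z=[-0.5690, 0.5487, -0.6125] o=[0.8990, -0.5579, 0.6464] → [0.9001, 0.7467, -0.1673, -0.5690, 0.5487, -0.6125]
J5: z=[0.3511, 0.8356, 0.4224] o=[0.0598, -0.2684, 0.7711] → [-0.2617, -0.1051, 0.4254, 0.3511, 0.8356, 0.4224]
J6: z=[0.3511, 0.8356, 0.4224] o=[-0.1878, 0.1482, 0.8866] → [-0.1822, 0.0400, 0.0723, 0.3511, 0.8356, 0.4224]
V = J·q̇ = [1.4875, 1.0330, -0.5501, -0.3878, -1.4413, -2.2197]

1.4875 1.0330 -0.5501 -0.3878 -1.4413 -2.2197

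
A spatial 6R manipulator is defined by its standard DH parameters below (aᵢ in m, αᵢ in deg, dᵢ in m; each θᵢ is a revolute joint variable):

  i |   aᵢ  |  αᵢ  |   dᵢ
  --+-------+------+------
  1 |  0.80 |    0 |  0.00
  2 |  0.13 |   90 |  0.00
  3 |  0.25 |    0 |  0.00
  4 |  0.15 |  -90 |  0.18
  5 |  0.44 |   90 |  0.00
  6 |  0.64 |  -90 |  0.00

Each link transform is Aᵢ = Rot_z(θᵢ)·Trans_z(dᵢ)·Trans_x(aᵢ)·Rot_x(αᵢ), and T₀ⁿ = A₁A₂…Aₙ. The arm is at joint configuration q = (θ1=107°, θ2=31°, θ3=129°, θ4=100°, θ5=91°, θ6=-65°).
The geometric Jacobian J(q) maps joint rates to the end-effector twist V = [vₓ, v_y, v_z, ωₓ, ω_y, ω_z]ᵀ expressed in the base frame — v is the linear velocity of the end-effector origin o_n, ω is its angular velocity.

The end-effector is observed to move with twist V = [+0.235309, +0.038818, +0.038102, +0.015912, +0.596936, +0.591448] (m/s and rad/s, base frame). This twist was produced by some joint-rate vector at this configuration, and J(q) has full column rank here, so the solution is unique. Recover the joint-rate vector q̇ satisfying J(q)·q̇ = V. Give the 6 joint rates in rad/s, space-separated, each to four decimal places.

0.4720 0.3610 -0.1480 0.6010 0.4510 -0.0720

o_n = [-0.1761, -0.0007, 0.4710]
J₁: ẑ×o_n = [0.0007, -0.1761, 0.0000], ω = ẑ
J2: z=[0.0000, 0.0000, 1.0000] o=[-0.2339, 0.7650, 0.0000] → [0.7658, 0.0578, -0.0000, 0.0000, 0.0000, 1.0000]
J3: z=[0.6691, 0.7431, 0.0000] o=[-0.3305, 0.8520, 0.0000] → [0.3500, -0.3151, -0.6854, 0.6691, 0.7431, 0.0000]
J4: z=[0.6691, 0.7431, 0.0000] o=[-0.2136, 0.7468, 0.1943] → [0.2056, -0.1851, -0.5280, 0.6691, 0.7431, 0.0000]
J5: z=[-0.5609, 0.5050, -0.6561] o=[-0.0200, 0.8147, 0.0811] → [-0.3380, 0.3211, 0.5361, -0.5609, 0.5050, -0.6561]
J6: z=[0.4758, -0.4519, -0.7546] o=[-0.3181, 0.4911, 0.0869] → [-0.5447, -0.2900, -0.1698, 0.4758, -0.4519, -0.7546]
q̇ = J⁺·V = [0.4720, 0.3610, -0.1480, 0.6010, 0.4510, -0.0720]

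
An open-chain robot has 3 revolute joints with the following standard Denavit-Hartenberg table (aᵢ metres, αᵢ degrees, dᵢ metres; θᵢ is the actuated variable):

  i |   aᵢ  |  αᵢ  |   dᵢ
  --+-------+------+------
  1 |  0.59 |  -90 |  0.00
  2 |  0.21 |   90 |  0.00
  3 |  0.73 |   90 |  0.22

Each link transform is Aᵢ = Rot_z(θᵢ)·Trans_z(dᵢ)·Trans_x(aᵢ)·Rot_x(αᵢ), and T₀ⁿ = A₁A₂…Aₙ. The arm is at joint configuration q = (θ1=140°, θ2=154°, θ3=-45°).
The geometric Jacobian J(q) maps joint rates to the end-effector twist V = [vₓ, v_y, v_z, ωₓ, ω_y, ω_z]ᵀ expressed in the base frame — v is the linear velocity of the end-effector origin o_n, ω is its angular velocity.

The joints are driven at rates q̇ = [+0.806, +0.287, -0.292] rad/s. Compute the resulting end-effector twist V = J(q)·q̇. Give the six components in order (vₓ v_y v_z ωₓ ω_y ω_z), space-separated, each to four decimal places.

o_n = [0.3059, 0.4171, -0.5161]
J₁: ẑ×o_n = [-0.4171, 0.3059, 0.0000], ω = ẑ
J2: z=[-0.6428, -0.7660, 0.0000] o=[-0.4520, 0.3792, 0.0000] → [0.3953, -0.3317, 0.5563, -0.6428, -0.7660, 0.0000]
J3: z=[-0.3358, 0.2818, -0.8988] o=[-0.3074, 0.2579, -0.0921] → [0.0236, -0.6936, -0.2263, -0.3358, 0.2818, -0.8988]
V = J·q̇ = [-0.2296, 0.3539, 0.2257, -0.0864, -0.3021, 1.0684]

-0.2296 0.3539 0.2257 -0.0864 -0.3021 1.0684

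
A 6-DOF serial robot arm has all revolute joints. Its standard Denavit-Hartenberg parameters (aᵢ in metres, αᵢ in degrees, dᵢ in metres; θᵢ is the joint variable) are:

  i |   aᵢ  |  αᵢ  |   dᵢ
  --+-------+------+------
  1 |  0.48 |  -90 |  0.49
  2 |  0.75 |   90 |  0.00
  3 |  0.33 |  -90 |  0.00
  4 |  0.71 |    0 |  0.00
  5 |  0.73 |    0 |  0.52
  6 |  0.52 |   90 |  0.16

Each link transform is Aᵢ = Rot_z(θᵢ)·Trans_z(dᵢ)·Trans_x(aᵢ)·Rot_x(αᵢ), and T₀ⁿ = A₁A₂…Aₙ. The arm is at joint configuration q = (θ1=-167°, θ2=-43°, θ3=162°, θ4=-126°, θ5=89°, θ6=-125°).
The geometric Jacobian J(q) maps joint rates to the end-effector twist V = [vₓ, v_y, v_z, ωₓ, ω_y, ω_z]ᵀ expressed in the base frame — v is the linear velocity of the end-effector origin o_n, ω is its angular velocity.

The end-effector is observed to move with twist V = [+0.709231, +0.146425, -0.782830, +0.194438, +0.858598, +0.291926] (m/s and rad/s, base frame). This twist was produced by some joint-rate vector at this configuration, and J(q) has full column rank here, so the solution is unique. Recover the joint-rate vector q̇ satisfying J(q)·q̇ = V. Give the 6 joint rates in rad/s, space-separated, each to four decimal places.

-0.1170 -0.7900 0.5600 0.0500 0.9420 -0.9890

o_n = [-0.2166, 0.6134, 1.7164]
J₁: ẑ×o_n = [-0.6134, -0.2166, 0.0000], ω = ẑ
J2: z=[0.2250, -0.9744, 0.0000] o=[-0.4677, -0.1080, 0.4900] → [-1.1949, -0.2759, 0.4069, 0.2250, -0.9744, 0.0000]
J3: z=[0.6645, 0.1534, 0.7314] o=[-1.0022, -0.2314, 1.0015] → [-0.5081, 0.0995, 0.4408, 0.6645, 0.1534, 0.7314]
J4: z=[0.0063, 0.9775, -0.2107] o=[-0.7556, -0.2791, 0.7875] → [1.0961, -0.1194, -0.5212, 0.0063, 0.9775, -0.2107]
J5: z=[0.0063, 0.9775, -0.2107] o=[-0.6857, -0.1306, 1.4782] → [0.3896, -0.1004, -0.4539, 0.0063, 0.9775, -0.2107]
J6: z=[0.0063, 0.9775, -0.2107] o=[0.0451, 0.3608, 1.3118] → [0.4487, 0.0526, 0.2575, 0.0063, 0.9775, -0.2107]
q̇ = J⁺·V = [-0.1170, -0.7900, 0.5600, 0.0500, 0.9420, -0.9890]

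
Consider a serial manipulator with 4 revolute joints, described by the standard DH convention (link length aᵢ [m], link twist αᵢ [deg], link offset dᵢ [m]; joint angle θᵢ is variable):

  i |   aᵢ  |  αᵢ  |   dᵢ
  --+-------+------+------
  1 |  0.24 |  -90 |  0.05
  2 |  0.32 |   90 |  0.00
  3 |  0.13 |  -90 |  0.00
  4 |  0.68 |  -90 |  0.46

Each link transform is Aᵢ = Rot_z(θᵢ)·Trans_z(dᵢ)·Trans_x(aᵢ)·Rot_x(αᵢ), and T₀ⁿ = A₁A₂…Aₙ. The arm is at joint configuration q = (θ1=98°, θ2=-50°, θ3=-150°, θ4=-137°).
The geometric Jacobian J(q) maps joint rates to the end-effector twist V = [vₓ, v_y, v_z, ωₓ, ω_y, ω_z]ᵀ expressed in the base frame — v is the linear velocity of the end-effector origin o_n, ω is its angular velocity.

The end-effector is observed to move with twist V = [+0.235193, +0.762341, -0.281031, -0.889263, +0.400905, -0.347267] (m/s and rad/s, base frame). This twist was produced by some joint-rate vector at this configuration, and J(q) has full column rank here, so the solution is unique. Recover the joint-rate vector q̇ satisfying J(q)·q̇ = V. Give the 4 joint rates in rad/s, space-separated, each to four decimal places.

o_n = [0.1510, 0.4683, 1.0131]
J₁: ẑ×o_n = [-0.4683, 0.1510, 0.0000], ω = ẑ
J2: z=[-0.9903, -0.1392, 0.0000] o=[-0.0334, 0.2377, 0.0500] → [-0.1340, 0.9537, -0.2027, -0.9903, -0.1392, 0.0000]
J3: z=[0.1066, -0.7586, 0.6428] o=[-0.0620, 0.4414, 0.2951] → [-0.5620, 0.0604, 0.1645, 0.1066, -0.7586, 0.6428]
J4: z=[0.8129, 0.4388, 0.3830] o=[0.0124, 0.3787, 0.2089] → [0.3186, -0.6006, 0.0120, 0.8129, 0.4388, 0.3830]
q̇ = J⁺·V = [0.0760, 0.8430, -0.6710, 0.0210]

0.0760 0.8430 -0.6710 0.0210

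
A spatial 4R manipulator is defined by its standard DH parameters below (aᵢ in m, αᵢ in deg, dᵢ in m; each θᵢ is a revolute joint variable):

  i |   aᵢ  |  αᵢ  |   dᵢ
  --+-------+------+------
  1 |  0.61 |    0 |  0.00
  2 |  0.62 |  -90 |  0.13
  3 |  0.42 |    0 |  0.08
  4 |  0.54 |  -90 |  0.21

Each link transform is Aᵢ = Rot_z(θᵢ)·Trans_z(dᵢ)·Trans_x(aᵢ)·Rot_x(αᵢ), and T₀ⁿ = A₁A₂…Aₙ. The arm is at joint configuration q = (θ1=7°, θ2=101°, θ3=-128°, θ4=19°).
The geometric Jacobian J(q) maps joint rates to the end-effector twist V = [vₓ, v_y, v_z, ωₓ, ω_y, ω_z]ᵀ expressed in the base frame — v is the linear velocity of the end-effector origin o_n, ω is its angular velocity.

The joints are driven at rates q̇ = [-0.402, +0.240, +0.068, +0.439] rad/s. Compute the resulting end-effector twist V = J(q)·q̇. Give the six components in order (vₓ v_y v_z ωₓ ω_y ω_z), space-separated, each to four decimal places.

-0.0430 0.0782 0.1067 -0.4822 -0.1567 -0.1620

o_n = [0.2723, 0.1613, 0.9715]
J₁: ẑ×o_n = [-0.1613, 0.2723, 0.0000], ω = ẑ
J2: z=[0.0000, 0.0000, 1.0000] o=[0.6055, 0.0743, 0.0000] → [-0.0869, -0.3332, 0.0000, 0.0000, 0.0000, 1.0000]
J3: z=[-0.9511, -0.3090, 0.0000] o=[0.4139, 0.6640, 0.1300] → [-0.2601, 0.8004, 0.4344, -0.9511, -0.3090, 0.0000]
J4: z=[-0.9511, -0.3090, 0.0000] o=[0.4177, 0.3934, 0.4610] → [-0.1578, 0.4856, 0.1758, -0.9511, -0.3090, 0.0000]
V = J·q̇ = [-0.0430, 0.0782, 0.1067, -0.4822, -0.1567, -0.1620]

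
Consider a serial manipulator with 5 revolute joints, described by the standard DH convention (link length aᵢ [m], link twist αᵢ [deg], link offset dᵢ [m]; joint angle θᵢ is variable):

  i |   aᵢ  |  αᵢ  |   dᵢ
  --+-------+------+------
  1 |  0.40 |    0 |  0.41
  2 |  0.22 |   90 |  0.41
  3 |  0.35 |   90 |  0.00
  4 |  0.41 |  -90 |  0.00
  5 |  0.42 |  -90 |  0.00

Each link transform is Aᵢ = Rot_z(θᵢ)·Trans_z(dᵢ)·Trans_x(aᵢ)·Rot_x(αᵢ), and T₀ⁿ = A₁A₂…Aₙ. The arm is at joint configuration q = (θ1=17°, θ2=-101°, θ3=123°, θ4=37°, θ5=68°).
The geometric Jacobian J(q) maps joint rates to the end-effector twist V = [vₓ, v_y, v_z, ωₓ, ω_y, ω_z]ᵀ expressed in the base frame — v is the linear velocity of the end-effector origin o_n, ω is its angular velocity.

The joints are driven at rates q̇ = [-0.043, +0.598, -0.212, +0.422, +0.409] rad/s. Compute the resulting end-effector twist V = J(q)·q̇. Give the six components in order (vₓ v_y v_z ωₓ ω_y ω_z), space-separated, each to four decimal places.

o_n = [-0.0139, 0.6223, 1.2814]
J₁: ẑ×o_n = [-0.6223, -0.0139, 0.0000], ω = ẑ
J2: z=[0.0000, 0.0000, 1.0000] o=[0.3825, 0.1169, 0.4100] → [-0.5053, -0.3964, 0.0000, 0.0000, 0.0000, 1.0000]
J3: z=[-0.9945, -0.1045, 0.0000] o=[0.4055, -0.1018, 0.8200] → [-0.0482, 0.4589, -0.7640, -0.9945, -0.1045, 0.0000]
J4: z=[0.0877, -0.8341, 0.5446] o=[0.3856, 0.0877, 1.1135] → [-0.4312, -0.2323, -0.2863, 0.0877, -0.8341, 0.5446]
J5: z=[-0.7600, -0.4095, -0.5047] o=[0.1216, 0.2393, 1.3881] → [0.2370, -0.0127, -0.3465, -0.7600, -0.4095, -0.5047]
V = J·q̇ = [-0.3502, -0.4370, -0.1006, -0.0630, -0.4973, 0.5784]

-0.3502 -0.4370 -0.1006 -0.0630 -0.4973 0.5784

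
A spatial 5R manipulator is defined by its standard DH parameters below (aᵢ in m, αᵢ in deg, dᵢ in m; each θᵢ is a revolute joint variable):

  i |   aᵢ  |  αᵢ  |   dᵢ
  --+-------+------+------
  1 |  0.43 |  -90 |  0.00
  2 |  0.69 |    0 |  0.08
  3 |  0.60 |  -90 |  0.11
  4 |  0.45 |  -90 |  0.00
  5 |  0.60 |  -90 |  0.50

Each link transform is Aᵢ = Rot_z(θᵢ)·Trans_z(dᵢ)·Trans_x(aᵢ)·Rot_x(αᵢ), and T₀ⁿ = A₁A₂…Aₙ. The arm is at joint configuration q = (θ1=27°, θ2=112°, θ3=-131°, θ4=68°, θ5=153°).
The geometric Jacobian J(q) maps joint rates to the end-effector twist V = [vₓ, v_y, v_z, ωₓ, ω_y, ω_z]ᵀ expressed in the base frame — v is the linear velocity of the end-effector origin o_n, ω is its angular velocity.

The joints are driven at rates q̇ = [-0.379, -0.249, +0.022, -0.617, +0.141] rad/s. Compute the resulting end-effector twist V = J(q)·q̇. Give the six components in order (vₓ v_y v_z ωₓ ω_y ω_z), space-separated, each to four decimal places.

o_n = [0.1252, 0.1549, -0.3481]
J₁: ẑ×o_n = [-0.1549, 0.1252, 0.0000], ω = ẑ
J2: z=[-0.4540, 0.8910, 0.0000] o=[0.3831, 0.1952, 0.0000] → [-0.3102, -0.1580, 0.2482, -0.4540, 0.8910, 0.0000]
J3: z=[-0.4540, 0.8910, 0.0000] o=[0.1165, 0.1491, -0.6398] → [0.2599, 0.1324, -0.0103, -0.4540, 0.8910, 0.0000]
J4: z=[0.2901, 0.1478, -0.9455] o=[0.5720, 0.5047, -0.4444] → [-0.3166, 0.3946, -0.0354, 0.2901, 0.1478, -0.9455]
J5: z=[-0.6111, -0.7318, -0.3019] o=[0.9035, 0.2053, -0.3895] → [-0.0455, 0.2602, -0.5387, -0.6111, -0.7318, -0.3019]
V = J·q̇ = [0.3305, -0.2119, -0.1161, -0.1621, -0.3966, 0.1618]

0.3305 -0.2119 -0.1161 -0.1621 -0.3966 0.1618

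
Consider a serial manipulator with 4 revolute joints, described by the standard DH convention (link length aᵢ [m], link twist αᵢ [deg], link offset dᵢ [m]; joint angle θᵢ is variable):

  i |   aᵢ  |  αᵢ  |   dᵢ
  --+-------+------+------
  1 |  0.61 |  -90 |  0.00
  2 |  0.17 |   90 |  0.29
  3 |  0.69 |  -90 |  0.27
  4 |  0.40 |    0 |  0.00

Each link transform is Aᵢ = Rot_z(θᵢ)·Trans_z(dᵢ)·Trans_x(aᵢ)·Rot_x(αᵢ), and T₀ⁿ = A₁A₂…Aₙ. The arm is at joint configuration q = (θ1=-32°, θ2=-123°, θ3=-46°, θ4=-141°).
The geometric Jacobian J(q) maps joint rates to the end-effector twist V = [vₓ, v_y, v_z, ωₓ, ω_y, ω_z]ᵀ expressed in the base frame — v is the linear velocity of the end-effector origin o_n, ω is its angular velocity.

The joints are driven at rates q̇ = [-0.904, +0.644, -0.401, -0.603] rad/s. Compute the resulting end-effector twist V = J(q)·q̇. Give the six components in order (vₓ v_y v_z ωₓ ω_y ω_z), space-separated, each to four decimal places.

o_n = [-0.0448, 0.0483, 0.0793]
J₁: ẑ×o_n = [-0.0483, -0.0448, 0.0000], ω = ẑ
J2: z=[0.5299, 0.8480, 0.0000] o=[0.5173, -0.3233, 0.0000] → [0.0673, -0.0420, 0.6736, 0.5299, 0.8480, 0.0000]
J3: z=[-0.7112, 0.4444, -0.5446] o=[0.5925, -0.0283, 0.1426] → [0.0136, 0.3021, 0.2287, -0.7112, 0.4444, -0.5446]
J4: z=[0.0359, 0.7967, 0.6033] o=[-0.0840, -0.1908, 0.3975] → [-0.3978, 0.0351, -0.0227, 0.0359, 0.7967, 0.6033]
V = J·q̇ = [0.3214, -0.1289, 0.3557, 0.6048, -0.1125, -1.0494]

0.3214 -0.1289 0.3557 0.6048 -0.1125 -1.0494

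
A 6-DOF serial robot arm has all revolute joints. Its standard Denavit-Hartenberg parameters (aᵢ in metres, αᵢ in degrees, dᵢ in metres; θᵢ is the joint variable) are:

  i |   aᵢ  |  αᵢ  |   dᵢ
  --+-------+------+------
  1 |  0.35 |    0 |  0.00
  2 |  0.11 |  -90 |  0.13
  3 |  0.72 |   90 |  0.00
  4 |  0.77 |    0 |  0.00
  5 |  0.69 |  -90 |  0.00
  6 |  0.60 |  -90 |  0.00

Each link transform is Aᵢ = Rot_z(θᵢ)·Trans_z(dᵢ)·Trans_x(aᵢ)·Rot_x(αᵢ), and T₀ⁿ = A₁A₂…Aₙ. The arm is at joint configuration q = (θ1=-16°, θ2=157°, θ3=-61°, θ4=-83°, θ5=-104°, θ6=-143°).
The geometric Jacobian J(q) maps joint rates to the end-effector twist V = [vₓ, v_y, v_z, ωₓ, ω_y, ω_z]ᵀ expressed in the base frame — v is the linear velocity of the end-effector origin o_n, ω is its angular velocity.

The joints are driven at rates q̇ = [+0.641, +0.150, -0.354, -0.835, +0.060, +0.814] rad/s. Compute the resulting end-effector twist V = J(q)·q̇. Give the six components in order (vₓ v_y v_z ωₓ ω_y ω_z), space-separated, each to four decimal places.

o_n = [0.7334, 0.5324, 0.8338]
J₁: ẑ×o_n = [-0.5324, 0.7334, 0.0000], ω = ẑ
J2: z=[0.0000, 0.0000, 1.0000] o=[0.3364, -0.0965, 0.0000] → [-0.6289, 0.3970, 0.0000, 0.0000, 0.0000, 1.0000]
J3: z=[-0.6293, -0.7771, 0.0000] o=[0.2510, -0.0272, 0.1300] → [-0.5470, 0.4429, 0.0227, -0.6293, -0.7771, 0.0000]
J4: z=[0.6797, -0.5504, 0.4848] o=[-0.0203, 0.1924, 0.7597] → [-0.2056, 0.3150, 0.6460, 0.6797, -0.5504, 0.4848]
J5: z=[0.6797, -0.5504, 0.4848] o=[0.4253, 0.8150, 0.8418] → [0.1414, 0.1548, -0.0225, 0.6797, -0.5504, 0.4848]
J6: z=[0.6705, 0.7342, -0.1066] o=[0.6304, 0.5407, 0.2428] → [0.4330, -0.4073, -0.0811, 0.6705, 0.7342, -0.1066]
V = J·q̇ = [0.2907, -0.2125, -0.6148, 0.2418, 1.2993, 0.3285]

0.2907 -0.2125 -0.6148 0.2418 1.2993 0.3285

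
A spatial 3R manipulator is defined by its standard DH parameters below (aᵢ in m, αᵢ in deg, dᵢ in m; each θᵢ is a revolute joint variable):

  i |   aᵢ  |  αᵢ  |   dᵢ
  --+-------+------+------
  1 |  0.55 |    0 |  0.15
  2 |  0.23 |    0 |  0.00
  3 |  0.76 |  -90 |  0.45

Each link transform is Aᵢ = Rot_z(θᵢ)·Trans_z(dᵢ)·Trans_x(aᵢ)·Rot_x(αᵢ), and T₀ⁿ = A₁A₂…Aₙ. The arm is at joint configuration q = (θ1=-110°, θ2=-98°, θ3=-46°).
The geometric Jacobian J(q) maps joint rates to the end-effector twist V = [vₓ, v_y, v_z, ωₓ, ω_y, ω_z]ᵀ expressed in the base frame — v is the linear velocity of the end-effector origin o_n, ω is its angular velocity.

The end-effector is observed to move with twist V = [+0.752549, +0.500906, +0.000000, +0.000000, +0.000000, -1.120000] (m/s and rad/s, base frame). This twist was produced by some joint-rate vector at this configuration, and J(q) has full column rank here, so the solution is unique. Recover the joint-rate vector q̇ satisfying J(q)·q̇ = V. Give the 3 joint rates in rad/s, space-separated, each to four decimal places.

o_n = [-0.6007, 0.3217, 0.6000]
J₁: ẑ×o_n = [-0.3217, -0.6007, 0.0000], ω = ẑ
J2: z=[0.0000, 0.0000, 1.0000] o=[-0.1881, -0.5168, 0.1500] → [-0.8385, -0.4126, 0.0000, 0.0000, 0.0000, 1.0000]
J3: z=[0.0000, 0.0000, 1.0000] o=[-0.3912, -0.4089, 0.1500] → [-0.7306, -0.2095, 0.0000, 0.0000, 0.0000, 1.0000]
q̇ = J⁺·V = [-0.3360, -0.6640, -0.1200]

-0.3360 -0.6640 -0.1200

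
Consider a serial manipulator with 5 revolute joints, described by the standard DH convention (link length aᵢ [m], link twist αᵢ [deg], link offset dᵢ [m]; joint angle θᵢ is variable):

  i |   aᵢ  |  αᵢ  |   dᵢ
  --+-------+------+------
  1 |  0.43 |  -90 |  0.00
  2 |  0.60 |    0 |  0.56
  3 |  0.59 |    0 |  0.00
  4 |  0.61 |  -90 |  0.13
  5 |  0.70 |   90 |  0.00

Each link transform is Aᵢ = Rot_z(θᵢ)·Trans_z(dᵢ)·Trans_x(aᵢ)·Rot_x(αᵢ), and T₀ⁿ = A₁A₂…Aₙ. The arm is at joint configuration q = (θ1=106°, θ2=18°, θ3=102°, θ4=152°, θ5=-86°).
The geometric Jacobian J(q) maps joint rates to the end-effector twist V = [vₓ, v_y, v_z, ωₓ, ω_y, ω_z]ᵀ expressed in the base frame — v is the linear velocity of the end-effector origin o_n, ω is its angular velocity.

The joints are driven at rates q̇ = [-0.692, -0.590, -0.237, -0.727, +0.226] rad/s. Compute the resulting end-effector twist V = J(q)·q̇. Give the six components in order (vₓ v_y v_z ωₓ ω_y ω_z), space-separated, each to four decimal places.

0.3644 0.5986 0.2862 1.4315 0.6455 -0.6999

o_n = [-1.5354, 0.3177, -0.0379]
J₁: ẑ×o_n = [-0.3177, -1.5354, 0.0000], ω = ẑ
J2: z=[-0.9613, -0.2756, 0.0000] o=[-0.1185, 0.4133, 0.0000] → [0.0105, -0.0365, -0.2986, -0.9613, -0.2756, 0.0000]
J3: z=[-0.9613, -0.2756, 0.0000] o=[-0.8141, 0.8075, -0.1854] → [-0.0406, 0.1418, 0.2720, -0.9613, -0.2756, 0.0000]
J4: z=[-0.9613, -0.2756, 0.0000] o=[-0.7328, 0.5239, -0.6964] → [-0.1815, 0.6329, -0.0230, -0.9613, -0.2756, 0.0000]
J5: z=[-0.2755, 0.9607, -0.0349] o=[-0.8636, 0.5086, -0.0867] → [0.0402, 0.0369, 0.6979, -0.2755, 0.9607, -0.0349]
V = J·q̇ = [0.3644, 0.5986, 0.2862, 1.4315, 0.6455, -0.6999]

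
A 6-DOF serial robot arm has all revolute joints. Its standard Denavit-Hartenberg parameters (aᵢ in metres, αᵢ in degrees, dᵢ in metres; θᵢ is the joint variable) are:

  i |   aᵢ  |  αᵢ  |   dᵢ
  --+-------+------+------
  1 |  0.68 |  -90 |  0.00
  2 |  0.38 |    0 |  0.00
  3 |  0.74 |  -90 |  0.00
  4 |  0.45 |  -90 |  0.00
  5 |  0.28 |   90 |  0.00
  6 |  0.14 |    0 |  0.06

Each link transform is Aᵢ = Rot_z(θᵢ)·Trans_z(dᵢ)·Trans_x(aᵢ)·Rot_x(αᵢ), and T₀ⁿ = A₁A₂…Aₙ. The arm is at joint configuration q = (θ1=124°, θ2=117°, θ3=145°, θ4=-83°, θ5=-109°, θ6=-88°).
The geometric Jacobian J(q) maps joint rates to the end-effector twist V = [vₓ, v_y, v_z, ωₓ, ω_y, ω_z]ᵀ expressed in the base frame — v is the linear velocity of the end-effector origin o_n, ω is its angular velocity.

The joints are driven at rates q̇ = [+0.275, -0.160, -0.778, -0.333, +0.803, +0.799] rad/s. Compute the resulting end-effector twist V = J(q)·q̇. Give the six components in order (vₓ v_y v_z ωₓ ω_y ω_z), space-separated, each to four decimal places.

o_n = [-0.6339, 0.3759, 0.3277]
J₁: ẑ×o_n = [-0.3759, -0.6339, 0.0000], ω = ẑ
J2: z=[-0.8290, -0.5592, 0.0000] o=[-0.3803, 0.5637, 0.0000] → [-0.1833, 0.2717, 0.0139, -0.8290, -0.5592, 0.0000]
J3: z=[-0.8290, -0.5592, 0.0000] o=[-0.2838, 0.4207, -0.3386] → [-0.3726, 0.5524, -0.1586, -0.8290, -0.5592, 0.0000]
J4: z=[-0.5538, 0.8210, 0.1392] o=[-0.2262, 0.3353, 0.3942] → [-0.0602, -0.0936, 0.3123, -0.5538, 0.8210, 0.1392]
J5: z=[0.1783, -0.0464, 0.9829] o=[-0.5922, 0.0793, 0.4485] → [-0.2860, -0.0195, 0.0510, 0.1783, -0.0464, 0.9829]
J6: z=[0.9493, 0.2708, -0.1594] o=[-0.6647, 0.3485, 0.4744] → [-0.0353, 0.1343, 0.0177, 0.9493, 0.2708, -0.1594]
V = J·q̇ = [-0.0220, -0.5247, 0.0723, 1.8637, 0.4303, 0.8905]

-0.0220 -0.5247 0.0723 1.8637 0.4303 0.8905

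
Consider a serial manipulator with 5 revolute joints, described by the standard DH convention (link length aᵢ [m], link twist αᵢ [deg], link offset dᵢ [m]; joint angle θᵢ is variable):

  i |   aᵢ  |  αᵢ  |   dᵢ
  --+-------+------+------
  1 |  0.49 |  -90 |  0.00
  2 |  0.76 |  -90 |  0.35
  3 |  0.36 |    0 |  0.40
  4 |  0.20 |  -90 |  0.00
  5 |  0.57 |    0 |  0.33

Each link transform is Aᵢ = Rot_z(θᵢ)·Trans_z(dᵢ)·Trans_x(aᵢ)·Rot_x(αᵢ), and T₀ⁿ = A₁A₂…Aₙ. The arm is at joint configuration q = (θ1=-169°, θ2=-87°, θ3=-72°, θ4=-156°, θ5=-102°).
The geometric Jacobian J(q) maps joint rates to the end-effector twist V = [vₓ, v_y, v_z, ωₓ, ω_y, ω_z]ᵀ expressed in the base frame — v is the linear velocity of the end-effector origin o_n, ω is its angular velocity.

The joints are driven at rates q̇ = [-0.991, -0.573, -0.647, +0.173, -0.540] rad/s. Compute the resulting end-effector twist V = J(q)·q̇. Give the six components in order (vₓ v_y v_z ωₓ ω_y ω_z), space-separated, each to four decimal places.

-0.7188 1.1940 0.4725 0.2658 1.0035 -0.5654

o_n = [-1.2863, -1.1186, 0.5206]
J₁: ẑ×o_n = [1.1186, -1.2863, 0.0000], ω = ẑ
J2: z=[0.1908, -0.9816, 0.0000] o=[-0.4810, -0.0935, 0.0000] → [-0.5110, -0.0993, -0.9861, 0.1908, -0.9816, 0.0000]
J3: z=[-0.9803, -0.1905, -0.0523] o=[-0.4533, -0.4447, 0.7590] → [0.0101, -0.1901, 0.5019, -0.9803, -0.1905, -0.0523]
J4: z=[-0.9803, -0.1905, -0.0523] o=[-0.7858, -0.8581, 0.8491] → [0.0490, -0.2959, 0.1600, -0.9803, -0.1905, -0.0523]
J5: z=[0.1659, -0.6494, -0.7421] o=[-0.8072, -0.7108, 0.7155] → [-0.1761, 0.3879, -0.3788, 0.1659, -0.6494, -0.7421]
V = J·q̇ = [-0.7188, 1.1940, 0.4725, 0.2658, 1.0035, -0.5654]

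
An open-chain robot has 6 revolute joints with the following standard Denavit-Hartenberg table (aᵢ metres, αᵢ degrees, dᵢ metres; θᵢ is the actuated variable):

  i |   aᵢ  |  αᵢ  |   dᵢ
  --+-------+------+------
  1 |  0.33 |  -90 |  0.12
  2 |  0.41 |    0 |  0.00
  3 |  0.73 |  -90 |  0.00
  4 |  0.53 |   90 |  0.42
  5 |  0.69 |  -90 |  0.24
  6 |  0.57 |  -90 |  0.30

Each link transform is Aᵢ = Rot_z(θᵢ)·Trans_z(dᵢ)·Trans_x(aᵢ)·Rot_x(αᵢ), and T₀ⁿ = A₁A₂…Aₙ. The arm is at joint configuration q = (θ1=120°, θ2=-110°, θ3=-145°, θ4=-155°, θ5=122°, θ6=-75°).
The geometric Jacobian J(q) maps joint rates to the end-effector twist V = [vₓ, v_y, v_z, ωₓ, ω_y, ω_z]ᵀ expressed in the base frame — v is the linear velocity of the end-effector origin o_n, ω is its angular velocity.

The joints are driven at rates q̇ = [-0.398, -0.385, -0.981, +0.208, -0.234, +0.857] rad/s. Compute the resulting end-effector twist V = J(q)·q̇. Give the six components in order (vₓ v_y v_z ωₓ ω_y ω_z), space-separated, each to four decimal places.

o_n = [1.1273, -0.3773, 0.2270]
J₁: ẑ×o_n = [0.3773, 1.1273, -0.0000], ω = ẑ
J2: z=[-0.8660, -0.5000, 0.0000] o=[-0.1650, 0.2858, 0.1200] → [-0.0535, 0.0927, 1.2203, -0.8660, -0.5000, 0.0000]
J3: z=[-0.8660, -0.5000, 0.0000] o=[-0.0949, 0.1643, 0.5053] → [0.1391, -0.2410, 1.0801, -0.8660, -0.5000, 0.0000]
J4: z=[0.4830, -0.8365, 0.2588] o=[-0.0004, 0.0007, -0.1999] → [-0.2592, 0.0857, 0.7608, 0.4830, -0.8365, 0.2588]
J5: z=[0.7302, 0.5479, 0.4082] o=[-0.0537, -0.3549, 0.3728] → [-0.0708, 0.5886, -0.6633, 0.7302, 0.5479, 0.4082]
J6: z=[0.1539, 0.4502, -0.8796] o=[0.5809, -0.7100, 0.3022] → [0.2588, -0.4690, -0.1948, 0.1539, 0.4502, -0.8796]
V = J·q̇ = [-0.0816, -0.7698, -1.3829, 1.2445, 0.7666, -1.1935]

-0.0816 -0.7698 -1.3829 1.2445 0.7666 -1.1935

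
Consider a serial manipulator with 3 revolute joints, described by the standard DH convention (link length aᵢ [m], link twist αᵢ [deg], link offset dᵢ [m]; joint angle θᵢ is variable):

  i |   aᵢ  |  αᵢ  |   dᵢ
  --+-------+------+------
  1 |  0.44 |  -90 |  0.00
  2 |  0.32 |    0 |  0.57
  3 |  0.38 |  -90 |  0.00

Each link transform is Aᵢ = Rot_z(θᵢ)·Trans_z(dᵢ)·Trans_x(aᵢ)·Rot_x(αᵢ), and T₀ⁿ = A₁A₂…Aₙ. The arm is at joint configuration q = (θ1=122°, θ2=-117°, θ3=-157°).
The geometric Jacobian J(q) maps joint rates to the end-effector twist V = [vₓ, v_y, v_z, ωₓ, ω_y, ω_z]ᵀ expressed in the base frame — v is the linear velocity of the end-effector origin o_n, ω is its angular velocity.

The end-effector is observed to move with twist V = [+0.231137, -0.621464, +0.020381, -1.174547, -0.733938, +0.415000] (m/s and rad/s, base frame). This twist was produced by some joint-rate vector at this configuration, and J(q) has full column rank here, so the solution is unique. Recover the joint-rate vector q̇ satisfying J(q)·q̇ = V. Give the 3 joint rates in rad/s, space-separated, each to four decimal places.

o_n = [-0.6536, -0.0296, -0.0940]
J₁: ẑ×o_n = [0.0296, -0.6536, 0.0000], ω = ẑ
J2: z=[-0.8480, -0.5299, 0.0000] o=[-0.2332, 0.3731, 0.0000] → [0.0498, -0.0797, 0.1188, -0.8480, -0.5299, 0.0000]
J3: z=[-0.8480, -0.5299, 0.0000] o=[-0.6396, -0.0521, 0.2851] → [0.2009, -0.3215, -0.0265, -0.8480, -0.5299, 0.0000]
q̇ = J⁺·V = [0.4150, 0.3930, 0.9920]

0.4150 0.3930 0.9920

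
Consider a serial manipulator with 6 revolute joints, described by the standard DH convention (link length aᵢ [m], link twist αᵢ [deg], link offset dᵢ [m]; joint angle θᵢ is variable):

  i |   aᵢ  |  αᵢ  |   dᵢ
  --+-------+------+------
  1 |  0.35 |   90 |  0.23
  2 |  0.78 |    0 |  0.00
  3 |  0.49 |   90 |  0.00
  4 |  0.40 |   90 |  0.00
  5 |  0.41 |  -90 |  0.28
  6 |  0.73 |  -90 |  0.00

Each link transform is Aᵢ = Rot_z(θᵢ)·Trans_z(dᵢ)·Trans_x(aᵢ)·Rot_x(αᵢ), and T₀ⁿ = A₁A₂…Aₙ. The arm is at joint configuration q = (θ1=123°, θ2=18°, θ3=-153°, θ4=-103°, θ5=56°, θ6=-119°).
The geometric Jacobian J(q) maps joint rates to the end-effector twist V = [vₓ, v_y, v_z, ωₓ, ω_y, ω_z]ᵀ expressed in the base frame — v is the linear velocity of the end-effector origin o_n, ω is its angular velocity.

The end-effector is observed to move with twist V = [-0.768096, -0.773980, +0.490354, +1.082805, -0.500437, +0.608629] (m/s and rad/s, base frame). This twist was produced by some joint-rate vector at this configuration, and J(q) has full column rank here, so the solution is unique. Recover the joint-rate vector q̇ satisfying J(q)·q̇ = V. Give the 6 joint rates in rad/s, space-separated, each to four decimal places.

o_n = [-0.9493, 1.0694, 0.8589]
J₁: ẑ×o_n = [-1.0694, -0.9493, 0.0000], ω = ẑ
J2: z=[0.8387, 0.5446, 0.0000] o=[-0.1906, 0.2935, 0.2300] → [0.3425, -0.5274, 1.0639, 0.8387, 0.5446, 0.0000]
J3: z=[0.8387, 0.5446, 0.0000] o=[-0.5947, 0.9157, 0.4710] → [0.2112, -0.3253, 0.3221, 0.8387, 0.5446, 0.0000]
J4: z=[0.3851, -0.5930, 0.7071] o=[-0.4059, 0.6251, 0.1246] → [-0.7496, -0.6670, -0.1511, 0.3851, -0.5930, 0.7071]
J5: z=[-0.1866, 0.7003, 0.6890] o=[-0.7675, 0.4662, 0.1882] → [0.0541, -0.0001, 0.0148, -0.1866, 0.7003, 0.6890]
J6: z=[0.9646, -0.0023, 0.2635] o=[-0.8960, 0.3696, 0.6579] → [-0.1849, -0.2079, 0.6749, 0.9646, -0.0023, 0.2635]
q̇ = J⁺·V = [0.1840, 0.0690, 0.0290, 0.5980, -0.2820, 0.7440]

0.1840 0.0690 0.0290 0.5980 -0.2820 0.7440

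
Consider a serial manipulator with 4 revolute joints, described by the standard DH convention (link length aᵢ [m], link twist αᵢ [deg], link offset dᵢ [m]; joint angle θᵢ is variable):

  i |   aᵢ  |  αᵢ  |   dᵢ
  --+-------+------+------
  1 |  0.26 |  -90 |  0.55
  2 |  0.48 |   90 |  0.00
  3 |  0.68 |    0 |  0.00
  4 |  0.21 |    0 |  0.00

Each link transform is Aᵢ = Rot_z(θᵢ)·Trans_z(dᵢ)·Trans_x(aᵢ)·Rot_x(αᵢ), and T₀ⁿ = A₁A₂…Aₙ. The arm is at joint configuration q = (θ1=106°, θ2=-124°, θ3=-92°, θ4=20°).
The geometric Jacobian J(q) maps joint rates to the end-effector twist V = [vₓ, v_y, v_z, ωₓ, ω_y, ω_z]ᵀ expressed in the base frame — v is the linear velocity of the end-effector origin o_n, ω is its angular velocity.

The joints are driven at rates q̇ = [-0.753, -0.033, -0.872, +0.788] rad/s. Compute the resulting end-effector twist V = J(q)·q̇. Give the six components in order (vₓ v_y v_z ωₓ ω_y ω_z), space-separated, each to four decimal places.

0.0551 -0.3333 -0.5148 0.0125 0.0760 -0.7060

o_n = [0.8539, 0.2122, 0.9821]
J₁: ẑ×o_n = [-0.2122, 0.8539, 0.0000], ω = ẑ
J2: z=[-0.9613, -0.2756, 0.0000] o=[-0.0717, 0.2499, 0.5500] → [-0.1191, 0.4153, 0.2914, -0.9613, -0.2756, 0.0000]
J3: z=[0.2285, -0.7969, -0.5592] o=[0.0023, -0.0081, 0.9479] → [0.0960, -0.4840, 0.7290, 0.2285, -0.7969, -0.5592]
J4: z=[0.2285, -0.7969, -0.5592] o=[0.6519, 0.1920, 0.9283] → [-0.0316, -0.1252, 0.1656, 0.2285, -0.7969, -0.5592]
V = J·q̇ = [0.0551, -0.3333, -0.5148, 0.0125, 0.0760, -0.7060]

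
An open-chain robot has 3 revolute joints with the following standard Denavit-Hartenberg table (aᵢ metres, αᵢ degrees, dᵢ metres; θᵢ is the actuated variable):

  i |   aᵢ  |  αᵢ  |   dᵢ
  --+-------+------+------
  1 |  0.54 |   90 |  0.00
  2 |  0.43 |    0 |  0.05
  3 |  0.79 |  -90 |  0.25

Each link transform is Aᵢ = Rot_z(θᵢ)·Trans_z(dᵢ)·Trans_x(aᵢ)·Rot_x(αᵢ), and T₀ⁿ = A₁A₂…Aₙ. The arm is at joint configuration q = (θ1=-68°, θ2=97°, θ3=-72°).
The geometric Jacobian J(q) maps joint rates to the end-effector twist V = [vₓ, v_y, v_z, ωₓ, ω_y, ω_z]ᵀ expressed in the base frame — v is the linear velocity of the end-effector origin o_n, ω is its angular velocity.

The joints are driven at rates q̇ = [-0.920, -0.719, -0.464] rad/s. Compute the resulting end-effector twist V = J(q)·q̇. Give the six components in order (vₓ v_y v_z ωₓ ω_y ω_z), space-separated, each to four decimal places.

-0.8671 -0.8096 -0.8093 1.0969 0.4432 -0.9200

o_n = [0.1727, -1.2283, 0.7607]
J₁: ẑ×o_n = [1.2283, 0.1727, -0.0000], ω = ẑ
J2: z=[-0.9272, -0.3746, 0.0000] o=[0.2023, -0.5007, 0.0000] → [-0.2849, 0.7053, 0.6636, -0.9272, -0.3746, 0.0000]
J3: z=[-0.9272, -0.3746, 0.0000] o=[0.1363, -0.4708, 0.4268] → [-0.1251, 0.3096, 0.7160, -0.9272, -0.3746, 0.0000]
V = J·q̇ = [-0.8671, -0.8096, -0.8093, 1.0969, 0.4432, -0.9200]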